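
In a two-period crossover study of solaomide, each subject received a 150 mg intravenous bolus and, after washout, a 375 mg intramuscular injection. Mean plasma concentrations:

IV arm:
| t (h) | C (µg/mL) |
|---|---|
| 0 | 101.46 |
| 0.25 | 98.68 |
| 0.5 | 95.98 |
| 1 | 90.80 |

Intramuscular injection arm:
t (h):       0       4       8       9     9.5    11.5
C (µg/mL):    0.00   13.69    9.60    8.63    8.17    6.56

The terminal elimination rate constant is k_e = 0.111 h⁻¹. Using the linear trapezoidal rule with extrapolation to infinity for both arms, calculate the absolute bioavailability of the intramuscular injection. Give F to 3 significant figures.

F = 0.0705

Trapezoidal AUC_0→1 (IV):
  [0→0.25]: (101.46+98.68)/2 × 0.25 = 25.0175
  [0.25→0.5]: (98.68+95.98)/2 × 0.25 = 24.3325
  [0.5→1]: (95.98+90.80)/2 × 0.5 = 46.695
  Sum = 96.045 µg/mL·h
IV tail: 90.80/0.111 = 818.018; AUC_iv,0→∞ = 96.045 + 818.018 = 914.063 µg/mL·h
Trapezoidal AUC_0→11.5 (intramuscular injection):
  [0→4]: (0.00+13.69)/2 × 4 = 27.38
  [4→8]: (13.69+9.60)/2 × 4 = 46.58
  [8→9]: (9.60+8.63)/2 × 1 = 9.115
  [9→9.5]: (8.63+8.17)/2 × 0.5 = 4.2
  [9.5→11.5]: (8.17+6.56)/2 × 2 = 14.73
  Sum = 102.005 µg/mL·h
intramuscular injection tail: 6.56/0.111 = 59.099; AUC_ev,0→∞ = 102.005 + 59.099 = 161.104 µg/mL·h
F = (AUC_ev/D_ev)/(AUC_iv/D_iv) = (161.104/375)/(914.063/150) = 0.429611/6.09375 = 0.0705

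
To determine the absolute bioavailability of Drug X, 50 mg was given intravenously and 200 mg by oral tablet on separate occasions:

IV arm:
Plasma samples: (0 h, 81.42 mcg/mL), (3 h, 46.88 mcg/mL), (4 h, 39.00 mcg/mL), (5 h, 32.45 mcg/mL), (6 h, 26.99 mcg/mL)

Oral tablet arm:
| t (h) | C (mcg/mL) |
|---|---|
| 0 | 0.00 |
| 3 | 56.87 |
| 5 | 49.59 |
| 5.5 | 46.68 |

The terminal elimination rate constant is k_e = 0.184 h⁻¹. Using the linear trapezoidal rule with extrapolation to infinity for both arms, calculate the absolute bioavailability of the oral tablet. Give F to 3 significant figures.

F = 0.262

Trapezoidal AUC_0→6 (IV):
  [0→3]: (81.42+46.88)/2 × 3 = 192.45
  [3→4]: (46.88+39.00)/2 × 1 = 42.94
  [4→5]: (39.00+32.45)/2 × 1 = 35.725
  [5→6]: (32.45+26.99)/2 × 1 = 29.72
  Sum = 300.835 mcg/mL·h
IV tail: 26.99/0.184 = 146.685; AUC_iv,0→∞ = 300.835 + 146.685 = 447.52 mcg/mL·h
Trapezoidal AUC_0→5.5 (oral tablet):
  [0→3]: (0.00+56.87)/2 × 3 = 85.305
  [3→5]: (56.87+49.59)/2 × 2 = 106.46
  [5→5.5]: (49.59+46.68)/2 × 0.5 = 24.0675
  Sum = 215.8325 mcg/mL·h
oral tablet tail: 46.68/0.184 = 253.696; AUC_ev,0→∞ = 215.8325 + 253.696 = 469.5285 mcg/mL·h
F = (AUC_ev/D_ev)/(AUC_iv/D_iv) = (469.5285/200)/(447.52/50) = 2.3476425/8.9504 = 0.2623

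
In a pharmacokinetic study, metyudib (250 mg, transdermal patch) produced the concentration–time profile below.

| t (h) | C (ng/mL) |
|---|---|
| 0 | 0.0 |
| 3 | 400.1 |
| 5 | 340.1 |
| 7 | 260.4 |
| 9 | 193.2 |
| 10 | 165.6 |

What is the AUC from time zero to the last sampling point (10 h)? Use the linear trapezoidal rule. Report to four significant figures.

Trapezoidal AUC_0→10:
  [0→3]: (0.0+400.1)/2 × 3 = 600.15
  [3→5]: (400.1+340.1)/2 × 2 = 740.2
  [5→7]: (340.1+260.4)/2 × 2 = 600.5
  [7→9]: (260.4+193.2)/2 × 2 = 453.6
  [9→10]: (193.2+165.6)/2 × 1 = 179.4
  Sum = 2573.85 ng/mL·h

AUC = 2574 ng/mL·h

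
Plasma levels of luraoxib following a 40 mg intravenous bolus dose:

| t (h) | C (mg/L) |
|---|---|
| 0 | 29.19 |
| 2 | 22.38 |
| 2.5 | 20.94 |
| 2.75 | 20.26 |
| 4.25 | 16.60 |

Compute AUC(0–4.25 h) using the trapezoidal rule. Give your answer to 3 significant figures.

Trapezoidal AUC_0→4.25:
  [0→2]: (29.19+22.38)/2 × 2 = 51.57
  [2→2.5]: (22.38+20.94)/2 × 0.5 = 10.83
  [2.5→2.75]: (20.94+20.26)/2 × 0.25 = 5.15
  [2.75→4.25]: (20.26+16.60)/2 × 1.5 = 27.645
  Sum = 95.195 mg/L·h

AUC = 95.2 mg/L·h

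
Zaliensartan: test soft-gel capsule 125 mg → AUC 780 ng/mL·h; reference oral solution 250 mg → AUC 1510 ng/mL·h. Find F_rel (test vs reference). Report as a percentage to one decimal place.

F_rel = 103.3%

F_rel = (AUC_test/D_test) / (AUC_ref/D_ref)
      = (780/125) / (1510/250)
      = 6.24 / 6.04 = 1.0331 = 103.31%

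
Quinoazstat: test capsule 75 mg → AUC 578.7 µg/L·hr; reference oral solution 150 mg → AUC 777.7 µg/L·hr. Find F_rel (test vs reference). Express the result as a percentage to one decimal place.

F_rel = 148.8%

F_rel = (AUC_test/D_test) / (AUC_ref/D_ref)
      = (578.7/75) / (777.7/150)
      = 7.716 / 5.18467 = 1.4882 = 148.82%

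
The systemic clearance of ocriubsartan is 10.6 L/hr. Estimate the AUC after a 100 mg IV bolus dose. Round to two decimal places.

AUC_0→∞ = Dose_iv / CL
        = 100 / 10.6 = 9.43396 mg/L·hr

AUC = 9.43 mg/L·hr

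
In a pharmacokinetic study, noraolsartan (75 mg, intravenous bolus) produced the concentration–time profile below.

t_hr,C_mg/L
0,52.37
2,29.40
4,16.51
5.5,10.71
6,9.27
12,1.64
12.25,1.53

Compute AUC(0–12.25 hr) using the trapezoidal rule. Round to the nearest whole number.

AUC = 186 mg/L·hr

Trapezoidal AUC_0→12.25:
  [0→2]: (52.37+29.40)/2 × 2 = 81.77
  [2→4]: (29.40+16.51)/2 × 2 = 45.91
  [4→5.5]: (16.51+10.71)/2 × 1.5 = 20.415
  [5.5→6]: (10.71+9.27)/2 × 0.5 = 4.995
  [6→12]: (9.27+1.64)/2 × 6 = 32.73
  [12→12.25]: (1.64+1.53)/2 × 0.25 = 0.39625
  Sum = 186.21625 mg/L·hr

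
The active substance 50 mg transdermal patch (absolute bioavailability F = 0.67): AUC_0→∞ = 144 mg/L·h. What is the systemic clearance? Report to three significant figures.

CL = F × Dose / AUC_0→∞
   = 0.67 × 50 / 144 = 0.232639 L/h

CL = 0.233 L/h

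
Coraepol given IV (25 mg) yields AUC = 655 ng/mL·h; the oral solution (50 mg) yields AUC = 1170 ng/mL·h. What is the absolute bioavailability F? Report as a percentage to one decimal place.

F = (AUC_ev / D_ev) / (AUC_iv / D_iv)
  = (1170/50) / (655/25)
  = 23.4 / 26.2 = 0.8931
  = 89.31%

F = 89.3%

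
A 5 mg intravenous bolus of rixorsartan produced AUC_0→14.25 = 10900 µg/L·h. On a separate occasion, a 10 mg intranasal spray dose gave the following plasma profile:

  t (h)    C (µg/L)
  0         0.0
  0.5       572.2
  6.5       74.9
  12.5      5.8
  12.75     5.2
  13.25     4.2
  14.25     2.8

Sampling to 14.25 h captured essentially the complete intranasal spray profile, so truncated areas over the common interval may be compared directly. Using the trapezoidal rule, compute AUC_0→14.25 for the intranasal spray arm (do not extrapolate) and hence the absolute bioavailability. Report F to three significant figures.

F = 0.107

Trapezoidal AUC_0→14.25 (intranasal spray):
  [0→0.5]: (0.0+572.2)/2 × 0.5 = 143.05
  [0.5→6.5]: (572.2+74.9)/2 × 6 = 1941.3
  [6.5→12.5]: (74.9+5.8)/2 × 6 = 242.1
  [12.5→12.75]: (5.8+5.2)/2 × 0.25 = 1.375
  [12.75→13.25]: (5.2+4.2)/2 × 0.5 = 2.35
  [13.25→14.25]: (4.2+2.8)/2 × 1 = 3.5
  Sum = 2333.675 µg/L·h
F = (AUC_ev/D_ev)/(AUC_iv/D_iv) = (2333.675/10)/(10900/5) = 233.3675/2180 = 0.1070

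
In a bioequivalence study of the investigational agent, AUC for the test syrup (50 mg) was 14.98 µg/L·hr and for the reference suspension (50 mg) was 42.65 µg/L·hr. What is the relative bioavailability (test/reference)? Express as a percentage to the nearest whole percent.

F_rel = (AUC_test/D_test) / (AUC_ref/D_ref)
      = (14.98/50) / (42.65/50)
      = 0.2996 / 0.853 = 0.3512 = 35.12%

F_rel = 35%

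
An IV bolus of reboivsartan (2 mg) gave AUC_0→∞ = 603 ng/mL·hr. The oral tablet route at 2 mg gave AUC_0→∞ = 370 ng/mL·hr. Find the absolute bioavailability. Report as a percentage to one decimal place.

F = (AUC_ev / D_ev) / (AUC_iv / D_iv)
  = (370/2) / (603/2)
  = 185 / 301.5 = 0.6136
  = 61.36%

F = 61.4%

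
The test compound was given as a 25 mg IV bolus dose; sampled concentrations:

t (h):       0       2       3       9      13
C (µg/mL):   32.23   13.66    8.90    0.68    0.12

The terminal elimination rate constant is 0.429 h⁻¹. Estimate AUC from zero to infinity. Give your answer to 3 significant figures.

AUC = 87.8 µg/mL·h

Trapezoidal AUC_0→13:
  [0→2]: (32.23+13.66)/2 × 2 = 45.89
  [2→3]: (13.66+8.90)/2 × 1 = 11.28
  [3→9]: (8.90+0.68)/2 × 6 = 28.74
  [9→13]: (0.68+0.12)/2 × 4 = 1.6
  Sum = 87.51 µg/mL·h
Extrapolated tail: C_last / k_e = 0.12 / 0.429 = 0.280
AUC_0→∞ = 87.51 + 0.280 = 87.79 µg/mL·h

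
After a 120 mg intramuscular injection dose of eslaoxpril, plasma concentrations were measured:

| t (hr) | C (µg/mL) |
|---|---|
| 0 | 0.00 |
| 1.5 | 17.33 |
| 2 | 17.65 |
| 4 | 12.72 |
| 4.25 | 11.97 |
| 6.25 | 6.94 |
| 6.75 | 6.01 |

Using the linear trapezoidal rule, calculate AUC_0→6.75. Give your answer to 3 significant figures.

AUC = 77.3 µg/mL·hr

Trapezoidal AUC_0→6.75:
  [0→1.5]: (0.00+17.33)/2 × 1.5 = 12.9975
  [1.5→2]: (17.33+17.65)/2 × 0.5 = 8.745
  [2→4]: (17.65+12.72)/2 × 2 = 30.37
  [4→4.25]: (12.72+11.97)/2 × 0.25 = 3.08625
  [4.25→6.25]: (11.97+6.94)/2 × 2 = 18.91
  [6.25→6.75]: (6.94+6.01)/2 × 0.5 = 3.2375
  Sum = 77.34625 µg/mL·hr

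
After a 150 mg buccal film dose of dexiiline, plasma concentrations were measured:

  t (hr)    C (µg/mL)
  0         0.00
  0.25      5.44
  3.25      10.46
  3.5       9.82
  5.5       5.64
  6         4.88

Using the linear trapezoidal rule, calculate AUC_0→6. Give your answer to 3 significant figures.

AUC = 45.2 µg/mL·hr

Trapezoidal AUC_0→6:
  [0→0.25]: (0.00+5.44)/2 × 0.25 = 0.68
  [0.25→3.25]: (5.44+10.46)/2 × 3 = 23.85
  [3.25→3.5]: (10.46+9.82)/2 × 0.25 = 2.535
  [3.5→5.5]: (9.82+5.64)/2 × 2 = 15.46
  [5.5→6]: (5.64+4.88)/2 × 0.5 = 2.63
  Sum = 45.155 µg/mL·hr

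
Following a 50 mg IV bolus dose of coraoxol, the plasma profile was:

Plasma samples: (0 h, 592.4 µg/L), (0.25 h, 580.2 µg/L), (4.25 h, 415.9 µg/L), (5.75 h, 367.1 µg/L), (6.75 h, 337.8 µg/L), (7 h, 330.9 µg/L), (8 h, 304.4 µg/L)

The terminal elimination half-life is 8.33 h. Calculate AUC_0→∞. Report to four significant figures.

Trapezoidal AUC_0→8:
  [0→0.25]: (592.4+580.2)/2 × 0.25 = 146.575
  [0.25→4.25]: (580.2+415.9)/2 × 4 = 1992.2
  [4.25→5.75]: (415.9+367.1)/2 × 1.5 = 587.25
  [5.75→6.75]: (367.1+337.8)/2 × 1 = 352.45
  [6.75→7]: (337.8+330.9)/2 × 0.25 = 83.5875
  [7→8]: (330.9+304.4)/2 × 1 = 317.65
  Sum = 3479.7125 µg/L·h
k_e = ln2 / t½ = 0.693147 / 8.33 = 0.0832 h^-1
Extrapolated tail: C_last / k_e = 304.4 / 0.0832 = 3658.654
AUC_0→∞ = 3479.7125 + 3658.654 = 7138.3665 µg/L·h

AUC = 7138 µg/L·h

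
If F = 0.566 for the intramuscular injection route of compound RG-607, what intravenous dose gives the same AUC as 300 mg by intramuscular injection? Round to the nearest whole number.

D_iv = 170 mg

Systemic exposure from an extravascular dose = F × D_ev, so the equivalent IV dose is F × D_ev.
D_iv = F × D_ev = 0.566 × 300 = 169.8 mg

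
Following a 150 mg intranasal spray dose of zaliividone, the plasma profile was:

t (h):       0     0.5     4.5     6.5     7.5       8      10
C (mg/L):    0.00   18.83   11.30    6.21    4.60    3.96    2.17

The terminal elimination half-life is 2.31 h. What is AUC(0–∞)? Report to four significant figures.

AUC = 103.4 mg/L·h

Trapezoidal AUC_0→10:
  [0→0.5]: (0.00+18.83)/2 × 0.5 = 4.7075
  [0.5→4.5]: (18.83+11.30)/2 × 4 = 60.26
  [4.5→6.5]: (11.30+6.21)/2 × 2 = 17.51
  [6.5→7.5]: (6.21+4.60)/2 × 1 = 5.405
  [7.5→8]: (4.60+3.96)/2 × 0.5 = 2.14
  [8→10]: (3.96+2.17)/2 × 2 = 6.13
  Sum = 96.1525 mg/L·h
k_e = ln2 / t½ = 0.693147 / 2.31 = 0.3001 h^-1
Extrapolated tail: C_last / k_e = 2.17 / 0.3001 = 7.231
AUC_0→∞ = 96.1525 + 7.231 = 103.3835 mg/L·h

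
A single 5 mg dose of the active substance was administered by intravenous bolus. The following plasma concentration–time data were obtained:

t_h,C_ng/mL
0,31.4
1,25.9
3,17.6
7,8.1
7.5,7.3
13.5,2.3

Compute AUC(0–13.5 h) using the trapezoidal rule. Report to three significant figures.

AUC = 156 ng/mL·h

Trapezoidal AUC_0→13.5:
  [0→1]: (31.4+25.9)/2 × 1 = 28.65
  [1→3]: (25.9+17.6)/2 × 2 = 43.5
  [3→7]: (17.6+8.1)/2 × 4 = 51.4
  [7→7.5]: (8.1+7.3)/2 × 0.5 = 3.85
  [7.5→13.5]: (7.3+2.3)/2 × 6 = 28.8
  Sum = 156.2 ng/mL·h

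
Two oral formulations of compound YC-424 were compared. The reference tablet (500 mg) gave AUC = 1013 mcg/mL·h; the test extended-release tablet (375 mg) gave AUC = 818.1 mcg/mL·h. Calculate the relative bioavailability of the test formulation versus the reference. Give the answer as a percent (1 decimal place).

F_rel = (AUC_test/D_test) / (AUC_ref/D_ref)
      = (818.1/375) / (1013/500)
      = 2.1816 / 2.026 = 1.0768 = 107.68%

F_rel = 107.7%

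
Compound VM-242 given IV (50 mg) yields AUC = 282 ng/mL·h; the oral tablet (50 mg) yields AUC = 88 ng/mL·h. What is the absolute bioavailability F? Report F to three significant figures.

F = 0.312

F = (AUC_ev / D_ev) / (AUC_iv / D_iv)
  = (88/50) / (282/50)
  = 1.76 / 5.64 = 0.3121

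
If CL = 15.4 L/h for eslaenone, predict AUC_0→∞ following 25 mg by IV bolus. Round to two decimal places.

AUC_0→∞ = Dose_iv / CL
        = 25 / 15.4 = 1.62338 mg/L·h

AUC = 1.62 mg/L·h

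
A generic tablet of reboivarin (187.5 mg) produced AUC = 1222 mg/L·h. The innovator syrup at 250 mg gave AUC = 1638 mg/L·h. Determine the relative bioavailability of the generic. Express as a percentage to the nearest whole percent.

F_rel = 99%

F_rel = (AUC_test/D_test) / (AUC_ref/D_ref)
      = (1222/187.5) / (1638/250)
      = 6.51733 / 6.552 = 0.9947 = 99.47%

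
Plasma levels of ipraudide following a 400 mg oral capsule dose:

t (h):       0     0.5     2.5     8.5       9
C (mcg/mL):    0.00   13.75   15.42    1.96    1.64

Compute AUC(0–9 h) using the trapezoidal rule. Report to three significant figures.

Trapezoidal AUC_0→9:
  [0→0.5]: (0.00+13.75)/2 × 0.5 = 3.4375
  [0.5→2.5]: (13.75+15.42)/2 × 2 = 29.17
  [2.5→8.5]: (15.42+1.96)/2 × 6 = 52.14
  [8.5→9]: (1.96+1.64)/2 × 0.5 = 0.9
  Sum = 85.6475 mcg/mL·h

AUC = 85.6 mcg/mL·h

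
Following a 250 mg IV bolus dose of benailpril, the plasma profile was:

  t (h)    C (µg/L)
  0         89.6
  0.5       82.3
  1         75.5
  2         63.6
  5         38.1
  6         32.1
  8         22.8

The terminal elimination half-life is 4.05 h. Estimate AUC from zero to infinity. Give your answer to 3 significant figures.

AUC = 528 µg/L·h

Trapezoidal AUC_0→8:
  [0→0.5]: (89.6+82.3)/2 × 0.5 = 42.975
  [0.5→1]: (82.3+75.5)/2 × 0.5 = 39.45
  [1→2]: (75.5+63.6)/2 × 1 = 69.55
  [2→5]: (63.6+38.1)/2 × 3 = 152.55
  [5→6]: (38.1+32.1)/2 × 1 = 35.1
  [6→8]: (32.1+22.8)/2 × 2 = 54.9
  Sum = 394.525 µg/L·h
k_e = ln2 / t½ = 0.693147 / 4.05 = 0.1711 h^-1
Extrapolated tail: C_last / k_e = 22.8 / 0.1711 = 133.255
AUC_0→∞ = 394.525 + 133.255 = 527.78 µg/L·h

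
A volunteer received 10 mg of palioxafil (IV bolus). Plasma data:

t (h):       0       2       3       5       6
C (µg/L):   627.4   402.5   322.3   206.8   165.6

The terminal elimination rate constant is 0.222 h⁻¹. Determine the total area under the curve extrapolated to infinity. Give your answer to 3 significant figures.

Trapezoidal AUC_0→6:
  [0→2]: (627.4+402.5)/2 × 2 = 1029.9
  [2→3]: (402.5+322.3)/2 × 1 = 362.4
  [3→5]: (322.3+206.8)/2 × 2 = 529.1
  [5→6]: (206.8+165.6)/2 × 1 = 186.2
  Sum = 2107.6 µg/L·h
Extrapolated tail: C_last / k_e = 165.6 / 0.222 = 745.946
AUC_0→∞ = 2107.6 + 745.946 = 2853.546 µg/L·h

AUC = 2850 µg/L·h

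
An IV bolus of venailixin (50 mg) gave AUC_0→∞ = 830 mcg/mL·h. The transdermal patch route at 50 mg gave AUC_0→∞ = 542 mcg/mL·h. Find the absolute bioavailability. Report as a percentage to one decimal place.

F = (AUC_ev / D_ev) / (AUC_iv / D_iv)
  = (542/50) / (830/50)
  = 10.84 / 16.6 = 0.6530
  = 65.30%

F = 65.3%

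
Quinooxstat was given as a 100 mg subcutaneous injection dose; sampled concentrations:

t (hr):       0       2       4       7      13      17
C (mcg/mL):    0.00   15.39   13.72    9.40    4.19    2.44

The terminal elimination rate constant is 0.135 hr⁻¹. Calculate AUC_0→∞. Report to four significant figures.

AUC = 151.3 mcg/mL·hr

Trapezoidal AUC_0→17:
  [0→2]: (0.00+15.39)/2 × 2 = 15.39
  [2→4]: (15.39+13.72)/2 × 2 = 29.11
  [4→7]: (13.72+9.40)/2 × 3 = 34.68
  [7→13]: (9.40+4.19)/2 × 6 = 40.77
  [13→17]: (4.19+2.44)/2 × 4 = 13.26
  Sum = 133.21 mcg/mL·hr
Extrapolated tail: C_last / k_e = 2.44 / 0.135 = 18.074
AUC_0→∞ = 133.21 + 18.074 = 151.284 mcg/mL·hr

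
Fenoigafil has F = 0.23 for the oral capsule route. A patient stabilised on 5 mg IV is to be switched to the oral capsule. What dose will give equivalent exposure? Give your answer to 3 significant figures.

D_oral = 21.7 mg

For equal systemic exposure: F × D_ev = D_iv
D_ev = D_iv / F = 5 / 0.23 = 21.7391 mg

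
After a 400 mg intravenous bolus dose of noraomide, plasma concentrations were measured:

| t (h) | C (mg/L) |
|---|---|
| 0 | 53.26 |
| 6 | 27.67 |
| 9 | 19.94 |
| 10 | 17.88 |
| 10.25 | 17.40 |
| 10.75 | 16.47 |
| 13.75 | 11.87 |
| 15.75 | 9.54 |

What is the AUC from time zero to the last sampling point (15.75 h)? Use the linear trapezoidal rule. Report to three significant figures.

Trapezoidal AUC_0→15.75:
  [0→6]: (53.26+27.67)/2 × 6 = 242.79
  [6→9]: (27.67+19.94)/2 × 3 = 71.415
  [9→10]: (19.94+17.88)/2 × 1 = 18.91
  [10→10.25]: (17.88+17.40)/2 × 0.25 = 4.41
  [10.25→10.75]: (17.40+16.47)/2 × 0.5 = 8.4675
  [10.75→13.75]: (16.47+11.87)/2 × 3 = 42.51
  [13.75→15.75]: (11.87+9.54)/2 × 2 = 21.41
  Sum = 409.9125 mg/L·h

AUC = 410 mg/L·h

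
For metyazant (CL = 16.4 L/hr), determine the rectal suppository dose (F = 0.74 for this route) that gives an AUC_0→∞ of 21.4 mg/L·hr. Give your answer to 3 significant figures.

Dose = 474 mg

Dose = CL × AUC_0→∞ / F
     = 16.4 × 21.4 / 0.74 = 474.27 mg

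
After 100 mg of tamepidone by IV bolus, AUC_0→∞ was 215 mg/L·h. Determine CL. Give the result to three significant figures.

CL = Dose_iv / AUC_0→∞
   = 100 / 215 = 0.465116 L/h

CL = 0.465 L/h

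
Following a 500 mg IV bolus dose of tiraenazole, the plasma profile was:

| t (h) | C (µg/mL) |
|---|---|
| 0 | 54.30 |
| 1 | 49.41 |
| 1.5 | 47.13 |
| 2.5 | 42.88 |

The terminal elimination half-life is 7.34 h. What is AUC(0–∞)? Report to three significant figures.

Trapezoidal AUC_0→2.5:
  [0→1]: (54.30+49.41)/2 × 1 = 51.855
  [1→1.5]: (49.41+47.13)/2 × 0.5 = 24.135
  [1.5→2.5]: (47.13+42.88)/2 × 1 = 45.005
  Sum = 120.995 µg/mL·h
k_e = ln2 / t½ = 0.693147 / 7.34 = 0.0944 h^-1
Extrapolated tail: C_last / k_e = 42.88 / 0.0944 = 454.237
AUC_0→∞ = 120.995 + 454.237 = 575.232 µg/mL·h

AUC = 575 µg/mL·h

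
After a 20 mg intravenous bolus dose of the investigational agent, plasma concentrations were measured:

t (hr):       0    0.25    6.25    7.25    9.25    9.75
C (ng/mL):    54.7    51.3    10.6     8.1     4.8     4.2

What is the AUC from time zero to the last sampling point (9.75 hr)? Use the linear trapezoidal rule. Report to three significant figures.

AUC = 223 ng/mL·hr

Trapezoidal AUC_0→9.75:
  [0→0.25]: (54.7+51.3)/2 × 0.25 = 13.25
  [0.25→6.25]: (51.3+10.6)/2 × 6 = 185.7
  [6.25→7.25]: (10.6+8.1)/2 × 1 = 9.35
  [7.25→9.25]: (8.1+4.8)/2 × 2 = 12.9
  [9.25→9.75]: (4.8+4.2)/2 × 0.5 = 2.25
  Sum = 223.45 ng/mL·hr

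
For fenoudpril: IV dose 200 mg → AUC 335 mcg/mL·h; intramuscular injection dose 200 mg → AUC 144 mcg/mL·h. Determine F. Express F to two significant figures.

F = (AUC_ev / D_ev) / (AUC_iv / D_iv)
  = (144/200) / (335/200)
  = 0.72 / 1.675 = 0.4299

F = 0.43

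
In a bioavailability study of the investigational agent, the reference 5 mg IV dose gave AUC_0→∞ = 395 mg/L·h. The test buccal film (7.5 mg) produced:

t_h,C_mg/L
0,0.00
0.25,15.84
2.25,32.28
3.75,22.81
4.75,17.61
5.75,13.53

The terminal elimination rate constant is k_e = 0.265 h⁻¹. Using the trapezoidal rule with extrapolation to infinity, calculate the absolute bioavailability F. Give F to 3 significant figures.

Trapezoidal AUC_0→5.75 (buccal film):
  [0→0.25]: (0.00+15.84)/2 × 0.25 = 1.98
  [0.25→2.25]: (15.84+32.28)/2 × 2 = 48.12
  [2.25→3.75]: (32.28+22.81)/2 × 1.5 = 41.3175
  [3.75→4.75]: (22.81+17.61)/2 × 1 = 20.21
  [4.75→5.75]: (17.61+13.53)/2 × 1 = 15.57
  Sum = 127.1975 mg/L·h
Tail: C_last/k_e = 13.53/0.265 = 51.057
AUC_0→∞ (buccal film) = 127.1975 + 51.057 = 178.2545 mg/L·h
F = (AUC_ev/D_ev)/(AUC_iv/D_iv) = (178.2545/7.5)/(395/5) = 23.7673/79 = 0.3009

F = 0.301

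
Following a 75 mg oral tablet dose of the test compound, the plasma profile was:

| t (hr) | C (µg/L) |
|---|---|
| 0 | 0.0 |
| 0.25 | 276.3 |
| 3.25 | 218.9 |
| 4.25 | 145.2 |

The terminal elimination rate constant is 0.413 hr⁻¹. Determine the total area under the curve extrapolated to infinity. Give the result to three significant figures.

AUC = 1310 µg/L·hr

Trapezoidal AUC_0→4.25:
  [0→0.25]: (0.0+276.3)/2 × 0.25 = 34.5375
  [0.25→3.25]: (276.3+218.9)/2 × 3 = 742.8
  [3.25→4.25]: (218.9+145.2)/2 × 1 = 182.05
  Sum = 959.3875 µg/L·hr
Extrapolated tail: C_last / k_e = 145.2 / 0.413 = 351.574
AUC_0→∞ = 959.3875 + 351.574 = 1310.9615 µg/L·hr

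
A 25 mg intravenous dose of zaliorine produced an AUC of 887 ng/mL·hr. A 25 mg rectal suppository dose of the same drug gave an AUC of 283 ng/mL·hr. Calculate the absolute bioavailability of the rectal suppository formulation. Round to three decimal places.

F = 0.319

F = (AUC_ev / D_ev) / (AUC_iv / D_iv)
  = (283/25) / (887/25)
  = 11.32 / 35.48 = 0.3191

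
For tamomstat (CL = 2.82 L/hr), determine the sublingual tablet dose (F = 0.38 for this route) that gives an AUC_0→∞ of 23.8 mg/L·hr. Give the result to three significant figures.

Dose = 177 mg

Dose = CL × AUC_0→∞ / F
     = 2.82 × 23.8 / 0.38 = 176.621 mg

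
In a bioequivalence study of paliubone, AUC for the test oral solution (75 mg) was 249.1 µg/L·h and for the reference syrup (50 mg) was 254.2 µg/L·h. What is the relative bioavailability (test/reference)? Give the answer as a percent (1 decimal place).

F_rel = 65.3%

F_rel = (AUC_test/D_test) / (AUC_ref/D_ref)
      = (249.1/75) / (254.2/50)
      = 3.32133 / 5.084 = 0.6533 = 65.33%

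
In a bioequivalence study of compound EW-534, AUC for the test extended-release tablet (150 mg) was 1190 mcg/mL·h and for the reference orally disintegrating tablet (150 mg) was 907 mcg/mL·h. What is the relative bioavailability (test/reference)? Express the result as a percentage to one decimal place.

F_rel = (AUC_test/D_test) / (AUC_ref/D_ref)
      = (1190/150) / (907/150)
      = 7.93333 / 6.04667 = 1.3120 = 131.20%

F_rel = 131.2%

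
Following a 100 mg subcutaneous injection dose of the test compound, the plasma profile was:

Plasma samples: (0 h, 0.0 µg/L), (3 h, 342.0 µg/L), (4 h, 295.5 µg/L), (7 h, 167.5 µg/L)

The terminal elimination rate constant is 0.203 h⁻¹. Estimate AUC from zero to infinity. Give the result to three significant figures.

AUC = 2350 µg/L·h

Trapezoidal AUC_0→7:
  [0→3]: (0.0+342.0)/2 × 3 = 513.0
  [3→4]: (342.0+295.5)/2 × 1 = 318.75
  [4→7]: (295.5+167.5)/2 × 3 = 694.5
  Sum = 1526.25 µg/L·h
Extrapolated tail: C_last / k_e = 167.5 / 0.203 = 825.123
AUC_0→∞ = 1526.25 + 825.123 = 2351.373 µg/L·h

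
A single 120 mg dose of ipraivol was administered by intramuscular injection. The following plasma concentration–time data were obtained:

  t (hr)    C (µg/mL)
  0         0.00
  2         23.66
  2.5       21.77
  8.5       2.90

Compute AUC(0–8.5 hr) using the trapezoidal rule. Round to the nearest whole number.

AUC = 109 µg/mL·hr

Trapezoidal AUC_0→8.5:
  [0→2]: (0.00+23.66)/2 × 2 = 23.66
  [2→2.5]: (23.66+21.77)/2 × 0.5 = 11.3575
  [2.5→8.5]: (21.77+2.90)/2 × 6 = 74.01
  Sum = 109.0275 µg/mL·hr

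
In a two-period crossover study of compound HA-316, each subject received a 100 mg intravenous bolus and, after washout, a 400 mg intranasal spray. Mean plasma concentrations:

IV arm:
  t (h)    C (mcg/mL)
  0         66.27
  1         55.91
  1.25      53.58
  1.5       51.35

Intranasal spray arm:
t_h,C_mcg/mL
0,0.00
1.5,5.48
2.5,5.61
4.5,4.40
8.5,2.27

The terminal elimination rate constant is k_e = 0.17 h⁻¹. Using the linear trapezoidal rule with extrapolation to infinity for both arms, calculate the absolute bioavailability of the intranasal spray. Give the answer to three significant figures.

F = 0.0297

Trapezoidal AUC_0→1.5 (IV):
  [0→1]: (66.27+55.91)/2 × 1 = 61.09
  [1→1.25]: (55.91+53.58)/2 × 0.25 = 13.68625
  [1.25→1.5]: (53.58+51.35)/2 × 0.25 = 13.11625
  Sum = 87.8925 mcg/mL·h
IV tail: 51.35/0.17 = 302.059; AUC_iv,0→∞ = 87.8925 + 302.059 = 389.9515 mcg/mL·h
Trapezoidal AUC_0→8.5 (intranasal spray):
  [0→1.5]: (0.00+5.48)/2 × 1.5 = 4.11
  [1.5→2.5]: (5.48+5.61)/2 × 1 = 5.545
  [2.5→4.5]: (5.61+4.40)/2 × 2 = 10.01
  [4.5→8.5]: (4.40+2.27)/2 × 4 = 13.34
  Sum = 33.005 mcg/mL·h
intranasal spray tail: 2.27/0.17 = 13.353; AUC_ev,0→∞ = 33.005 + 13.353 = 46.358 mcg/mL·h
F = (AUC_ev/D_ev)/(AUC_iv/D_iv) = (46.358/400)/(389.9515/100) = 0.115895/3.899515 = 0.0297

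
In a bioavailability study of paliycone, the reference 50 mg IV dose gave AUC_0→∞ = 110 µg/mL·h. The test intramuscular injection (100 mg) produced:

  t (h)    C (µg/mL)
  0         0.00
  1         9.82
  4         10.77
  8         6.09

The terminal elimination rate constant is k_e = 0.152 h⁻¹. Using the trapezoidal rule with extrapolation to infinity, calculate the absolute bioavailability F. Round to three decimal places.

F = 0.498

Trapezoidal AUC_0→8 (intramuscular injection):
  [0→1]: (0.00+9.82)/2 × 1 = 4.91
  [1→4]: (9.82+10.77)/2 × 3 = 30.885
  [4→8]: (10.77+6.09)/2 × 4 = 33.72
  Sum = 69.515 µg/mL·h
Tail: C_last/k_e = 6.09/0.152 = 40.066
AUC_0→∞ (intramuscular injection) = 69.515 + 40.066 = 109.581 µg/mL·h
F = (AUC_ev/D_ev)/(AUC_iv/D_iv) = (109.581/100)/(110/50) = 1.09581/2.2 = 0.4981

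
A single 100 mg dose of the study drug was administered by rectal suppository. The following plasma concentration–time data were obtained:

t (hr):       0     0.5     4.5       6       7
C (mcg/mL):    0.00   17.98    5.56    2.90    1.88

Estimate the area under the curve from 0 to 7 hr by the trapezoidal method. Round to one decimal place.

Trapezoidal AUC_0→7:
  [0→0.5]: (0.00+17.98)/2 × 0.5 = 4.495
  [0.5→4.5]: (17.98+5.56)/2 × 4 = 47.08
  [4.5→6]: (5.56+2.90)/2 × 1.5 = 6.345
  [6→7]: (2.90+1.88)/2 × 1 = 2.39
  Sum = 60.31 mcg/mL·hr

AUC = 60.3 mcg/mL·hr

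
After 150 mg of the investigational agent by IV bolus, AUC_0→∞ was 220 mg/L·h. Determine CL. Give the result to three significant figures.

CL = Dose_iv / AUC_0→∞
   = 150 / 220 = 0.681818 L/h

CL = 0.682 L/h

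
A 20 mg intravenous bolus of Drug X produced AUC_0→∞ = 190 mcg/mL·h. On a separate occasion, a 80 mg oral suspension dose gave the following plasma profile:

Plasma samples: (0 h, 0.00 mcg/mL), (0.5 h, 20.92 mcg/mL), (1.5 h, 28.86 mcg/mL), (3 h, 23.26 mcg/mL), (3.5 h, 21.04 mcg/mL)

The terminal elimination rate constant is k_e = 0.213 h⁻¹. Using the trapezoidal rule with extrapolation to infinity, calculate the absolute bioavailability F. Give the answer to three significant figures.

Trapezoidal AUC_0→3.5 (oral suspension):
  [0→0.5]: (0.00+20.92)/2 × 0.5 = 5.23
  [0.5→1.5]: (20.92+28.86)/2 × 1 = 24.89
  [1.5→3]: (28.86+23.26)/2 × 1.5 = 39.09
  [3→3.5]: (23.26+21.04)/2 × 0.5 = 11.075
  Sum = 80.285 mcg/mL·h
Tail: C_last/k_e = 21.04/0.213 = 98.779
AUC_0→∞ (oral suspension) = 80.285 + 98.779 = 179.064 mcg/mL·h
F = (AUC_ev/D_ev)/(AUC_iv/D_iv) = (179.064/80)/(190/20) = 2.2383/9.5 = 0.2356

F = 0.236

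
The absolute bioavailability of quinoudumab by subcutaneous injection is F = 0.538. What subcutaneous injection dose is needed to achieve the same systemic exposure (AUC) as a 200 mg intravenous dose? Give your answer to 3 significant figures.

For equal systemic exposure: F × D_ev = D_iv
D_ev = D_iv / F = 200 / 0.538 = 371.747 mg

D_subcutaneous = 372 mg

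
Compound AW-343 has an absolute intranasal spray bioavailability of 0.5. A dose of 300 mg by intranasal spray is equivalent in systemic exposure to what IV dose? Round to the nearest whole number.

D_iv = 150 mg

Systemic exposure from an extravascular dose = F × D_ev, so the equivalent IV dose is F × D_ev.
D_iv = F × D_ev = 0.5 × 300 = 150 mg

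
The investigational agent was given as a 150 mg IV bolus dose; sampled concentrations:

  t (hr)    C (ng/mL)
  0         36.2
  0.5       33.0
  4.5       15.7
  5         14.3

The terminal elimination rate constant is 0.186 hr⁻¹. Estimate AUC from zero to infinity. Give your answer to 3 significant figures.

Trapezoidal AUC_0→5:
  [0→0.5]: (36.2+33.0)/2 × 0.5 = 17.3
  [0.5→4.5]: (33.0+15.7)/2 × 4 = 97.4
  [4.5→5]: (15.7+14.3)/2 × 0.5 = 7.5
  Sum = 122.2 ng/mL·hr
Extrapolated tail: C_last / k_e = 14.3 / 0.186 = 76.882
AUC_0→∞ = 122.2 + 76.882 = 199.082 ng/mL·hr

AUC = 199 ng/mL·hr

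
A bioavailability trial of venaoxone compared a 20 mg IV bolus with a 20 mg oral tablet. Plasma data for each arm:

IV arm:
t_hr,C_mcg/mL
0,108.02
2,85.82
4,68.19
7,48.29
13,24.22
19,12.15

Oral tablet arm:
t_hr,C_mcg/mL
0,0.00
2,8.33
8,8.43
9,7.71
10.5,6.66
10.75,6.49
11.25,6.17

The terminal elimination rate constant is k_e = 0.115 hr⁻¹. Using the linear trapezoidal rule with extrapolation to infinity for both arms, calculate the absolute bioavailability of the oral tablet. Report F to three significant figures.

F = 0.142

Trapezoidal AUC_0→19 (IV):
  [0→2]: (108.02+85.82)/2 × 2 = 193.84
  [2→4]: (85.82+68.19)/2 × 2 = 154.01
  [4→7]: (68.19+48.29)/2 × 3 = 174.72
  [7→13]: (48.29+24.22)/2 × 6 = 217.53
  [13→19]: (24.22+12.15)/2 × 6 = 109.11
  Sum = 849.21 mcg/mL·hr
IV tail: 12.15/0.115 = 105.652; AUC_iv,0→∞ = 849.21 + 105.652 = 954.862 mcg/mL·hr
Trapezoidal AUC_0→11.25 (oral tablet):
  [0→2]: (0.00+8.33)/2 × 2 = 8.33
  [2→8]: (8.33+8.43)/2 × 6 = 50.28
  [8→9]: (8.43+7.71)/2 × 1 = 8.07
  [9→10.5]: (7.71+6.66)/2 × 1.5 = 10.7775
  [10.5→10.75]: (6.66+6.49)/2 × 0.25 = 1.64375
  [10.75→11.25]: (6.49+6.17)/2 × 0.5 = 3.165
  Sum = 82.26625 mcg/mL·hr
oral tablet tail: 6.17/0.115 = 53.652; AUC_ev,0→∞ = 82.26625 + 53.652 = 135.91825 mcg/mL·hr
F = (AUC_ev/D_ev)/(AUC_iv/D_iv) = (135.91825/20)/(954.862/20) = 6.7959125/47.7431 = 0.1423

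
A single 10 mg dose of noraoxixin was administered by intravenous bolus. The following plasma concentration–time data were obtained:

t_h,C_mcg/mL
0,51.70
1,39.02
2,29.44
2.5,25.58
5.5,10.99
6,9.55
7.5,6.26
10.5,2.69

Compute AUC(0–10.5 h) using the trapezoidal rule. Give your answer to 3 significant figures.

AUC = 179 mcg/mL·h

Trapezoidal AUC_0→10.5:
  [0→1]: (51.70+39.02)/2 × 1 = 45.36
  [1→2]: (39.02+29.44)/2 × 1 = 34.23
  [2→2.5]: (29.44+25.58)/2 × 0.5 = 13.755
  [2.5→5.5]: (25.58+10.99)/2 × 3 = 54.855
  [5.5→6]: (10.99+9.55)/2 × 0.5 = 5.135
  [6→7.5]: (9.55+6.26)/2 × 1.5 = 11.8575
  [7.5→10.5]: (6.26+2.69)/2 × 3 = 13.425
  Sum = 178.6175 mcg/mL·h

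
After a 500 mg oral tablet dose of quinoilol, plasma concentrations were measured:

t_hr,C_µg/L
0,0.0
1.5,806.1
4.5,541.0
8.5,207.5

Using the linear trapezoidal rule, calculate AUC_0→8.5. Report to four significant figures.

Trapezoidal AUC_0→8.5:
  [0→1.5]: (0.0+806.1)/2 × 1.5 = 604.575
  [1.5→4.5]: (806.1+541.0)/2 × 3 = 2020.65
  [4.5→8.5]: (541.0+207.5)/2 × 4 = 1497.0
  Sum = 4122.225 µg/L·hr

AUC = 4122 µg/L·hr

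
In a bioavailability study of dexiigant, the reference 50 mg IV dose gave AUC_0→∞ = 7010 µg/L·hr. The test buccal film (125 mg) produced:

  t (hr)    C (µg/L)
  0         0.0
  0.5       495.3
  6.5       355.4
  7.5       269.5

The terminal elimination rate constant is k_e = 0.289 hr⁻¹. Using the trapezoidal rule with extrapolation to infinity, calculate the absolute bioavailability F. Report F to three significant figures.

Trapezoidal AUC_0→7.5 (buccal film):
  [0→0.5]: (0.0+495.3)/2 × 0.5 = 123.825
  [0.5→6.5]: (495.3+355.4)/2 × 6 = 2552.1
  [6.5→7.5]: (355.4+269.5)/2 × 1 = 312.45
  Sum = 2988.375 µg/L·hr
Tail: C_last/k_e = 269.5/0.289 = 932.526
AUC_0→∞ (buccal film) = 2988.375 + 932.526 = 3920.901 µg/L·hr
F = (AUC_ev/D_ev)/(AUC_iv/D_iv) = (3920.901/125)/(7010/50) = 31.367208/140.2 = 0.2237

F = 0.224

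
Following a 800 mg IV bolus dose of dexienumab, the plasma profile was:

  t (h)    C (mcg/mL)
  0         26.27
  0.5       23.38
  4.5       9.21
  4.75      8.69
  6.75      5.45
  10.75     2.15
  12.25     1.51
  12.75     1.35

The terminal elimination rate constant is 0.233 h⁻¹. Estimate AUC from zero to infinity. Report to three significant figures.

AUC = 118 mcg/mL·h

Trapezoidal AUC_0→12.75:
  [0→0.5]: (26.27+23.38)/2 × 0.5 = 12.4125
  [0.5→4.5]: (23.38+9.21)/2 × 4 = 65.18
  [4.5→4.75]: (9.21+8.69)/2 × 0.25 = 2.2375
  [4.75→6.75]: (8.69+5.45)/2 × 2 = 14.14
  [6.75→10.75]: (5.45+2.15)/2 × 4 = 15.2
  [10.75→12.25]: (2.15+1.51)/2 × 1.5 = 2.745
  [12.25→12.75]: (1.51+1.35)/2 × 0.5 = 0.715
  Sum = 112.63 mcg/mL·h
Extrapolated tail: C_last / k_e = 1.35 / 0.233 = 5.794
AUC_0→∞ = 112.63 + 5.794 = 118.424 mcg/mL·h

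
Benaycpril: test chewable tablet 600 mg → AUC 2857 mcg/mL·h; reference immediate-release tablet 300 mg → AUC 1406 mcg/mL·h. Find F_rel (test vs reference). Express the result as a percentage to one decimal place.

F_rel = 101.6%

F_rel = (AUC_test/D_test) / (AUC_ref/D_ref)
      = (2857/600) / (1406/300)
      = 4.76167 / 4.68667 = 1.0160 = 101.60%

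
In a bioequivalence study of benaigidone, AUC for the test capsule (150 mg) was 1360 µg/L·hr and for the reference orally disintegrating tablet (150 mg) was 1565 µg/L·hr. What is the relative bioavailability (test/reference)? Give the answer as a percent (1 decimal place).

F_rel = (AUC_test/D_test) / (AUC_ref/D_ref)
      = (1360/150) / (1565/150)
      = 9.06667 / 10.4333 = 0.8690 = 86.90%

F_rel = 86.9%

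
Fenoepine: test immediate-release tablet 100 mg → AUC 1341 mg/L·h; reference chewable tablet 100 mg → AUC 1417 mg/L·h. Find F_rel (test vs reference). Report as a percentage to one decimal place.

F_rel = (AUC_test/D_test) / (AUC_ref/D_ref)
      = (1341/100) / (1417/100)
      = 13.41 / 14.17 = 0.9464 = 94.64%

F_rel = 94.6%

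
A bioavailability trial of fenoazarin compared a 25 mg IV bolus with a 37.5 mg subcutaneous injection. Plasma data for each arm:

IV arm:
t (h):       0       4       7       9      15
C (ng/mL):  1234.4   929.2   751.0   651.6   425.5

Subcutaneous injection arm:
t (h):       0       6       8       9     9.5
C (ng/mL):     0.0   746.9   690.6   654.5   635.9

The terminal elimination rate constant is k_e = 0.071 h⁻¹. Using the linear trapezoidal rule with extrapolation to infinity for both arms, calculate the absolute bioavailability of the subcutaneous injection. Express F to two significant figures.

Trapezoidal AUC_0→15 (IV):
  [0→4]: (1234.4+929.2)/2 × 4 = 4327.2
  [4→7]: (929.2+751.0)/2 × 3 = 2520.3
  [7→9]: (751.0+651.6)/2 × 2 = 1402.6
  [9→15]: (651.6+425.5)/2 × 6 = 3231.3
  Sum = 11481.4 ng/mL·h
IV tail: 425.5/0.071 = 5992.958; AUC_iv,0→∞ = 11481.4 + 5992.958 = 17474.358 ng/mL·h
Trapezoidal AUC_0→9.5 (subcutaneous injection):
  [0→6]: (0.0+746.9)/2 × 6 = 2240.7
  [6→8]: (746.9+690.6)/2 × 2 = 1437.5
  [8→9]: (690.6+654.5)/2 × 1 = 672.55
  [9→9.5]: (654.5+635.9)/2 × 0.5 = 322.6
  Sum = 4673.35 ng/mL·h
subcutaneous injection tail: 635.9/0.071 = 8956.338; AUC_ev,0→∞ = 4673.35 + 8956.338 = 13629.688 ng/mL·h
F = (AUC_ev/D_ev)/(AUC_iv/D_iv) = (13629.688/37.5)/(17474.358/25) = 363.458/698.97432 = 0.5200

F = 0.52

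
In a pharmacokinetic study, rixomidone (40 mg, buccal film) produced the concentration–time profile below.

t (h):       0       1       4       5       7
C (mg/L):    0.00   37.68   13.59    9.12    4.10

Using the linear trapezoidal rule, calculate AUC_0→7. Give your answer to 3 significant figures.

Trapezoidal AUC_0→7:
  [0→1]: (0.00+37.68)/2 × 1 = 18.84
  [1→4]: (37.68+13.59)/2 × 3 = 76.905
  [4→5]: (13.59+9.12)/2 × 1 = 11.355
  [5→7]: (9.12+4.10)/2 × 2 = 13.22
  Sum = 120.32 mg/L·h

AUC = 120 mg/L·h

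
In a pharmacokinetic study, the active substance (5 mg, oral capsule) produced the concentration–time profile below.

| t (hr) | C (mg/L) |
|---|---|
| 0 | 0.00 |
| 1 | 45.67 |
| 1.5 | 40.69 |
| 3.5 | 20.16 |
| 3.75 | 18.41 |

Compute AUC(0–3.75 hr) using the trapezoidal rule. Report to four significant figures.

Trapezoidal AUC_0→3.75:
  [0→1]: (0.00+45.67)/2 × 1 = 22.835
  [1→1.5]: (45.67+40.69)/2 × 0.5 = 21.59
  [1.5→3.5]: (40.69+20.16)/2 × 2 = 60.85
  [3.5→3.75]: (20.16+18.41)/2 × 0.25 = 4.82125
  Sum = 110.09625 mg/L·hr

AUC = 110.1 mg/L·hr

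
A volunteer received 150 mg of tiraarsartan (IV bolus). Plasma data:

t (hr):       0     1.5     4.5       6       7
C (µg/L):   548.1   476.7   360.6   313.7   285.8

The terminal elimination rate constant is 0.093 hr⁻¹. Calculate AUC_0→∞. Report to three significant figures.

AUC = 5900 µg/L·hr

Trapezoidal AUC_0→7:
  [0→1.5]: (548.1+476.7)/2 × 1.5 = 768.6
  [1.5→4.5]: (476.7+360.6)/2 × 3 = 1255.95
  [4.5→6]: (360.6+313.7)/2 × 1.5 = 505.725
  [6→7]: (313.7+285.8)/2 × 1 = 299.75
  Sum = 2830.025 µg/L·hr
Extrapolated tail: C_last / k_e = 285.8 / 0.093 = 3073.118
AUC_0→∞ = 2830.025 + 3073.118 = 5903.143 µg/L·hr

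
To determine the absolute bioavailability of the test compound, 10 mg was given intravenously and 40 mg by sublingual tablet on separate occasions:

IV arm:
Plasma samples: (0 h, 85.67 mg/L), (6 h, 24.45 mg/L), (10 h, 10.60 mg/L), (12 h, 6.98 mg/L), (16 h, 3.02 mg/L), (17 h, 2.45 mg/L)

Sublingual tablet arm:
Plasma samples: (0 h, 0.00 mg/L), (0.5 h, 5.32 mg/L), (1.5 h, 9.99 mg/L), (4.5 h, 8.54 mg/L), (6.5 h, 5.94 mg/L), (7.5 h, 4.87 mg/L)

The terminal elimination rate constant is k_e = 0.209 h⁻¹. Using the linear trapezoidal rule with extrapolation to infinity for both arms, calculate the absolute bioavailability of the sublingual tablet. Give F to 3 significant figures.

F = 0.0442

Trapezoidal AUC_0→17 (IV):
  [0→6]: (85.67+24.45)/2 × 6 = 330.36
  [6→10]: (24.45+10.60)/2 × 4 = 70.1
  [10→12]: (10.60+6.98)/2 × 2 = 17.58
  [12→16]: (6.98+3.02)/2 × 4 = 20.0
  [16→17]: (3.02+2.45)/2 × 1 = 2.735
  Sum = 440.775 mg/L·h
IV tail: 2.45/0.209 = 11.722; AUC_iv,0→∞ = 440.775 + 11.722 = 452.497 mg/L·h
Trapezoidal AUC_0→7.5 (sublingual tablet):
  [0→0.5]: (0.00+5.32)/2 × 0.5 = 1.33
  [0.5→1.5]: (5.32+9.99)/2 × 1 = 7.655
  [1.5→4.5]: (9.99+8.54)/2 × 3 = 27.795
  [4.5→6.5]: (8.54+5.94)/2 × 2 = 14.48
  [6.5→7.5]: (5.94+4.87)/2 × 1 = 5.405
  Sum = 56.665 mg/L·h
sublingual tablet tail: 4.87/0.209 = 23.301; AUC_ev,0→∞ = 56.665 + 23.301 = 79.966 mg/L·h
F = (AUC_ev/D_ev)/(AUC_iv/D_iv) = (79.966/40)/(452.497/10) = 1.99915/45.2497 = 0.0442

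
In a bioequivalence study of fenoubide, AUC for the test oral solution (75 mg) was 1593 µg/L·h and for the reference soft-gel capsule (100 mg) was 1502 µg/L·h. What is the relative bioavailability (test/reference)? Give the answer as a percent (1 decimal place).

F_rel = 141.4%

F_rel = (AUC_test/D_test) / (AUC_ref/D_ref)
      = (1593/75) / (1502/100)
      = 21.24 / 15.02 = 1.4141 = 141.41%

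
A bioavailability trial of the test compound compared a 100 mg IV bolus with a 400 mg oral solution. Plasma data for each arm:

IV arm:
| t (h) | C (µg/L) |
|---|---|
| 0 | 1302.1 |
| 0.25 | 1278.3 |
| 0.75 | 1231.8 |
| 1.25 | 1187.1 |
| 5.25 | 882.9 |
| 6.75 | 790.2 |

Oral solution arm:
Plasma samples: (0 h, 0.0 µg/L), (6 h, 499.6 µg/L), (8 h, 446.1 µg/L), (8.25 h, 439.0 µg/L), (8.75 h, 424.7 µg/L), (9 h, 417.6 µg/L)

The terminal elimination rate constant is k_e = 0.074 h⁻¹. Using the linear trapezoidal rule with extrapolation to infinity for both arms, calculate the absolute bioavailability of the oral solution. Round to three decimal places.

Trapezoidal AUC_0→6.75 (IV):
  [0→0.25]: (1302.1+1278.3)/2 × 0.25 = 322.55
  [0.25→0.75]: (1278.3+1231.8)/2 × 0.5 = 627.525
  [0.75→1.25]: (1231.8+1187.1)/2 × 0.5 = 604.725
  [1.25→5.25]: (1187.1+882.9)/2 × 4 = 4140.0
  [5.25→6.75]: (882.9+790.2)/2 × 1.5 = 1254.825
  Sum = 6949.625 µg/L·h
IV tail: 790.2/0.074 = 10678.378; AUC_iv,0→∞ = 6949.625 + 10678.378 = 17628.003 µg/L·h
Trapezoidal AUC_0→9 (oral solution):
  [0→6]: (0.0+499.6)/2 × 6 = 1498.8
  [6→8]: (499.6+446.1)/2 × 2 = 945.7
  [8→8.25]: (446.1+439.0)/2 × 0.25 = 110.6375
  [8.25→8.75]: (439.0+424.7)/2 × 0.5 = 215.925
  [8.75→9]: (424.7+417.6)/2 × 0.25 = 105.2875
  Sum = 2876.35 µg/L·h
oral solution tail: 417.6/0.074 = 5643.243; AUC_ev,0→∞ = 2876.35 + 5643.243 = 8519.593 µg/L·h
F = (AUC_ev/D_ev)/(AUC_iv/D_iv) = (8519.593/400)/(17628.003/100) = 21.299/176.28003 = 0.1208

F = 0.121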